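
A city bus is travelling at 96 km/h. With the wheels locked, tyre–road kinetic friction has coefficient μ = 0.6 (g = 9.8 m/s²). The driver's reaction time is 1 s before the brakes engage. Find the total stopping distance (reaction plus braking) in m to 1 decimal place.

96 km/h ÷ 3.6 = 26.6667 m/s.
a = μg = 0.6 × 9.8 = 5.880 m/s².
Reaction distance = v·t_r = 26.6667 × 1 = 26.667 m.
Braking distance = v²/(2a) = 26.6667² / (2 × 5.880) = 711.113 / 11.760 = 60.469 m.
Total = 26.667 + 60.469 = 87.136 m.

Total stopping distance ≈ 87.1 m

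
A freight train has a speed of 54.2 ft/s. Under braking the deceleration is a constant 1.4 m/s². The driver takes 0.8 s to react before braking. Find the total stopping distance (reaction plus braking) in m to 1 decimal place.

Total stopping distance ≈ 110.7 m

54.2 ft/s × 0.3048 = 16.5202 m/s.
Reaction distance = v·t_r = 16.5202 × 0.8 = 13.216 m.
Braking distance = v²/(2a) = 16.5202² / (2 × 1.400) = 272.917 / 2.800 = 97.470 m.
Total = 13.216 + 97.470 = 110.686 m.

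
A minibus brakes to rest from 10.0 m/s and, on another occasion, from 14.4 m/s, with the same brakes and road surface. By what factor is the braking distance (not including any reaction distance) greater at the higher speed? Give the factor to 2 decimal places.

Factor ≈ 2.07

Braking distance d = v²/(2a), so with a fixed, d ∝ v².
Factor = (14.4/10.0)² = 1.4400² = 2.0736.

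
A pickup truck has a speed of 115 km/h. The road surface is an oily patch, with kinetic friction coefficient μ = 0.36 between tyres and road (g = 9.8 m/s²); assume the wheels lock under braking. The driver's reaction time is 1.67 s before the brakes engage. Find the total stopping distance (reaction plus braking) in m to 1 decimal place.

115 km/h ÷ 3.6 = 31.9444 m/s.
a = μg = 0.36 × 9.8 = 3.528 m/s².
Reaction distance = v·t_r = 31.9444 × 1.67 = 53.347 m.
Braking distance = v²/(2a) = 31.9444² / (2 × 3.528) = 1020.445 / 7.056 = 144.621 m.
Total = 53.347 + 144.621 = 197.968 m.

Total stopping distance ≈ 198.0 m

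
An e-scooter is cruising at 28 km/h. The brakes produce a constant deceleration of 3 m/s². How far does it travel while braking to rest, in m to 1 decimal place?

28 km/h ÷ 3.6 = 7.7778 m/s.
Braking distance = v²/(2a) = 7.7778² / (2 × 3.000) = 60.494 / 6.000 = 10.082 m.

Braking distance ≈ 10.1 m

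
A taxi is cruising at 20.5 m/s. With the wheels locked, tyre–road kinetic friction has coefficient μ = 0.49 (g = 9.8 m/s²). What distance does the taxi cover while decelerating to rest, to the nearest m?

Braking distance ≈ 44 m

a = μg = 0.49 × 9.8 = 4.802 m/s².
Braking distance = v²/(2a) = 20.5000² / (2 × 4.802) = 420.250 / 9.604 = 43.758 m.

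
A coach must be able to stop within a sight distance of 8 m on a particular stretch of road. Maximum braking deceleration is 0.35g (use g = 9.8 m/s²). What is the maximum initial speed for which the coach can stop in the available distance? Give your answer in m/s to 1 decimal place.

Maximum speed ≈ 7.4 m/s

a = 0.35 × 9.8 = 3.430 m/s².
v²/(2a) = d ⇒ v = √(2 × 3.430 × 8) = √54.88 = 7.4081 m/s.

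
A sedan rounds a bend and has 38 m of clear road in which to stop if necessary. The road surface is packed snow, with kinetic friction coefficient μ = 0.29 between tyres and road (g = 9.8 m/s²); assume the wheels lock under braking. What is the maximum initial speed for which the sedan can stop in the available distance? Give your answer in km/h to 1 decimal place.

Maximum speed ≈ 52.9 km/h

a = μg = 0.29 × 9.8 = 2.842 m/s².
v²/(2a) = d ⇒ v = √(2 × 2.842 × 38) = √215.99 = 14.6966 m/s.
14.6966 m/s × 3.6 = 52.908 km/h.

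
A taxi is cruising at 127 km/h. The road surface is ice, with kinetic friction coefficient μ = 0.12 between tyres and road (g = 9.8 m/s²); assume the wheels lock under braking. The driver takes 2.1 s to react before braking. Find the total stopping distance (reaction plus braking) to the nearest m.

127 km/h ÷ 3.6 = 35.2778 m/s.
a = μg = 0.12 × 9.8 = 1.176 m/s².
Reaction distance = v·t_r = 35.2778 × 2.1 = 74.083 m.
Braking distance = v²/(2a) = 35.2778² / (2 × 1.176) = 1244.523 / 2.352 = 529.134 m.
Total = 74.083 + 529.134 = 603.217 m.

Total stopping distance ≈ 603 m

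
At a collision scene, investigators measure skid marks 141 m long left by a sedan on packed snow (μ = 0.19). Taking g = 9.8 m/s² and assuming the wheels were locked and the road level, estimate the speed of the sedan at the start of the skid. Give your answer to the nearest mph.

Deceleration a = μg = 0.19 × 9.8 = 1.862 m/s².
v = √(2a·d) = √(2 × 1.862 × 141) = √525.084 = 22.9147 m/s.
= 22.9147 ÷ 0.44704 = 51.259 mph.

Initial speed ≈ 51 mph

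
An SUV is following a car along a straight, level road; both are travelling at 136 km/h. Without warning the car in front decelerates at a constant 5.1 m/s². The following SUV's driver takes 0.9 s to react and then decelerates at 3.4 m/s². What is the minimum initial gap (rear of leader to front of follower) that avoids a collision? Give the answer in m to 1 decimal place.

Minimum gap ≈ 104.0 m

136 km/h ÷ 3.6 = 37.7778 m/s.
Leader travels v²/(2a_L) = 1427.162 / 10.200 = 139.918 m before stopping.
Follower covers v·t_r = 37.7778 × 0.9 = 34.000 m while reacting, then v²/(2a_F) = 1427.162 / 6.800 = 209.877 m while braking, for a total of 34.000 + 209.877 = 243.877 m.
Since a_F ≤ a_L and the follower starts braking later, the follower is never slower than the leader, so the closest approach is when both have stopped.
Minimum gap = 243.877 − 139.918 = 103.959 m.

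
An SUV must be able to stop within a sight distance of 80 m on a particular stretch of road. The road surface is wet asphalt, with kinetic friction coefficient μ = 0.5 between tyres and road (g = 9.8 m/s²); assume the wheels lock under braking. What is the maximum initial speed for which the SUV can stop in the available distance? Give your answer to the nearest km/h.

a = μg = 0.5 × 9.8 = 4.900 m/s².
v²/(2a) = d ⇒ v = √(2 × 4.900 × 80) = √784.00 = 28.0000 m/s.
28.0000 m/s × 3.6 = 100.800 km/h.

Maximum speed ≈ 101 km/h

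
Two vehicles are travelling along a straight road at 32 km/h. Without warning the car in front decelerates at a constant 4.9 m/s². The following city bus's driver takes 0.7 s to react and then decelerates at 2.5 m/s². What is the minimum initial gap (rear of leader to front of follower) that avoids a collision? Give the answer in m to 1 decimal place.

Minimum gap ≈ 14.0 m

32 km/h ÷ 3.6 = 8.8889 m/s.
Leader travels v²/(2a_L) = 79.013 / 9.800 = 8.063 m before stopping.
Follower covers v·t_r = 8.8889 × 0.7 = 6.222 m while reacting, then v²/(2a_F) = 79.013 / 5.000 = 15.803 m while braking, for a total of 6.222 + 15.803 = 22.025 m.
Since a_F ≤ a_L and the follower starts braking later, the follower is never slower than the leader, so the closest approach is when both have stopped.
Minimum gap = 22.025 − 8.063 = 13.962 m.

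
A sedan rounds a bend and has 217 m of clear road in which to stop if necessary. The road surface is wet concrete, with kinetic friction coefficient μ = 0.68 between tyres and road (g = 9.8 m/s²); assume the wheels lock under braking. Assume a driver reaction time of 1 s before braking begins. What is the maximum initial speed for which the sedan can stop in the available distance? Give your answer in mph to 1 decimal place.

Maximum speed ≈ 106.3 mph

a = μg = 0.68 × 9.8 = 6.664 m/s².
Stopping distance: v·t_r + v²/(2a) = 217 with t_r = 1 s and a = 6.664 m/s².
So v² + 13.328 v − 2892.18 = 0.
Positive root: v = −a·t_r + √((a·t_r)² + 2a·d) = −6.664 + √(44.409 + 2892.18) = 47.5263 m/s.
47.5263 m/s ÷ 0.44704 = 106.313 mph.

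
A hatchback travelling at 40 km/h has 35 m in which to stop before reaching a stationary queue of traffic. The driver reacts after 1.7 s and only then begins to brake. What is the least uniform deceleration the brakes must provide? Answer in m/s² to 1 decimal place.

Required deceleration ≈ 3.8 m/s²

40 km/h ÷ 3.6 = 11.1111 m/s.
Distance covered during reaction = 11.1111 × 1.7 = 18.889 m.
Distance available for braking: 35 − 18.889 = 16.111 m.
v² = 2a·d ⇒ a = v²/(2d) = 11.1111² / (2 × 16.111) = 123.457 / 32.222 = 3.8315 m/s².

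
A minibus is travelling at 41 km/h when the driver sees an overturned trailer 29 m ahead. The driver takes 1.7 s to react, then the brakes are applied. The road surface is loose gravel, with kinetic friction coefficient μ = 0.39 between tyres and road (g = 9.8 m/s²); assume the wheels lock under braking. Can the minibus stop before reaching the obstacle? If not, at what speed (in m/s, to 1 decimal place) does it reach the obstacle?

41 km/h ÷ 3.6 = 11.3889 m/s.
a = μg = 0.39 × 9.8 = 3.822 m/s².
Reaction distance = 11.3889 × 1.7 = 19.361 m.
Braking distance needed to stop: v²/(2a) = 129.707 / 7.644 = 16.968 m, so total needed = 19.361 + 16.968 = 36.329 m > 29 m — it cannot stop.
Distance remaining when braking begins: 29 − 19.361 = 9.639 m.
v² = v₀² − 2a·d = 129.707 − 2 × 3.822 × 9.639 = 56.026 m²/s².
v = √56.026 = 7.485 m/s.

No — it strikes the obstacle at 7.5 m/s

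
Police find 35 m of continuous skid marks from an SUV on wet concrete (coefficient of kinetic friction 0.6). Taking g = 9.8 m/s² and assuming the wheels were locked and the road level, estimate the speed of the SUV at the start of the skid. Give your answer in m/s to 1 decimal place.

Initial speed ≈ 20.3 m/s

Deceleration a = μg = 0.6 × 9.8 = 5.880 m/s².
v = √(2a·d) = √(2 × 5.880 × 35) = √411.600 = 20.2879 m/s.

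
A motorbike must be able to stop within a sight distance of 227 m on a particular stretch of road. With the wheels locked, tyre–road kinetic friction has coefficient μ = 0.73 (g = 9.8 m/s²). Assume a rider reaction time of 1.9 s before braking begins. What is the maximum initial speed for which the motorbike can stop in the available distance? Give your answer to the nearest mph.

a = μg = 0.73 × 9.8 = 7.154 m/s².
Stopping distance: v·t_r + v²/(2a) = 227 with t_r = 1.9 s and a = 7.154 m/s².
So v² + 27.185 v − 3247.92 = 0.
Positive root: v = −a·t_r + √((a·t_r)² + 2a·d) = −13.593 + √(184.770 + 3247.92) = 44.9962 m/s.
44.9962 m/s ÷ 0.44704 = 100.654 mph.

Maximum speed ≈ 101 mph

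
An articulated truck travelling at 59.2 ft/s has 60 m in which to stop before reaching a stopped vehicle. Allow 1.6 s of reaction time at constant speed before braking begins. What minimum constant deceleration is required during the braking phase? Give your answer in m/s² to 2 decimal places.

Required deceleration ≈ 5.23 m/s²

59.2 ft/s × 0.3048 = 18.0442 m/s.
Distance covered during reaction = 18.0442 × 1.6 = 28.871 m.
Distance available for braking: 60 − 28.871 = 31.129 m.
v² = 2a·d ⇒ a = v²/(2d) = 18.0442² / (2 × 31.129) = 325.593 / 62.258 = 5.2297 m/s².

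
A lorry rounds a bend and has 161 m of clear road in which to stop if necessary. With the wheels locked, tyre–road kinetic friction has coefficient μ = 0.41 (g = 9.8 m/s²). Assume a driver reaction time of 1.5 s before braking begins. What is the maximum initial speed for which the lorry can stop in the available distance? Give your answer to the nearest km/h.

Maximum speed ≈ 110 km/h

a = μg = 0.41 × 9.8 = 4.018 m/s².
Stopping distance: v·t_r + v²/(2a) = 161 with t_r = 1.5 s and a = 4.018 m/s².
So v² + 12.054 v − 1293.80 = 0.
Positive root: v = −a·t_r + √((a·t_r)² + 2a·d) = −6.027 + √(36.325 + 1293.80) = 30.4439 m/s.
30.4439 m/s × 3.6 = 109.598 km/h.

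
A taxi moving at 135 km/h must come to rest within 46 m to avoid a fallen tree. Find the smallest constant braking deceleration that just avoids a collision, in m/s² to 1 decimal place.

135 km/h ÷ 3.6 = 37.5000 m/s.
v² = 2a·d ⇒ a = v²/(2d) = 37.5000² / (2 × 46.000) = 1406.250 / 92.000 = 15.2853 m/s².

Required deceleration ≈ 15.3 m/s²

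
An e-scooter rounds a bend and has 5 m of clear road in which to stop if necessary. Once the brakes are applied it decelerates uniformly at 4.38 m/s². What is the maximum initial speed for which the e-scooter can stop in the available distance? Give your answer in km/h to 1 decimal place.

Maximum speed ≈ 23.8 km/h

v²/(2a) = d ⇒ v = √(2 × 4.380 × 5) = √43.80 = 6.6182 m/s.
6.6182 m/s × 3.6 = 23.826 km/h.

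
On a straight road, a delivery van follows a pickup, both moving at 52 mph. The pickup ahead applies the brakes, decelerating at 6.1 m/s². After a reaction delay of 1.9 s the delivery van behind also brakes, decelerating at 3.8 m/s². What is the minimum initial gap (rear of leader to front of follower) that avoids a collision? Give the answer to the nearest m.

52 mph × 0.44704 = 23.2461 m/s.
Leader travels v²/(2a_L) = 540.381 / 12.200 = 44.294 m before stopping.
Follower covers v·t_r = 23.2461 × 1.9 = 44.168 m while reacting, then v²/(2a_F) = 540.381 / 7.600 = 71.103 m while braking, for a total of 44.168 + 71.103 = 115.271 m.
Since a_F ≤ a_L and the follower starts braking later, the follower is never slower than the leader, so the closest approach is when both have stopped.
Minimum gap = 115.271 − 44.294 = 70.977 m.

Minimum gap ≈ 71 m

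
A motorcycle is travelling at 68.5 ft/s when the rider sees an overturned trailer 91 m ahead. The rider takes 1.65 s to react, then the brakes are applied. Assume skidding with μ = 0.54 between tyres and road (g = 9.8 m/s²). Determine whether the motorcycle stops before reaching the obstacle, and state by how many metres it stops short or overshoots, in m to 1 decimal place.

Yes — it stops 15.4 m short of the obstacle

68.5 ft/s × 0.3048 = 20.8788 m/s.
a = μg = 0.54 × 9.8 = 5.292 m/s².
Reaction distance = 20.8788 × 1.65 = 34.450 m.
Braking distance = v²/(2a) = 435.924 / 10.584 = 41.187 m.
Total stopping distance = 34.450 + 41.187 = 75.637 m, vs 91 m available — it stops with 91 − 75.637 = 15.363 m to spare.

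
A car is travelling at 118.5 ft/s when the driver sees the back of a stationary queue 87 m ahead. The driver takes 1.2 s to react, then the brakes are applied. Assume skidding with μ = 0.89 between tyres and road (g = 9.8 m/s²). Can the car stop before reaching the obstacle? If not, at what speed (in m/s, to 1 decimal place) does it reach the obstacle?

No — it strikes the obstacle at 23.3 m/s

118.5 ft/s × 0.3048 = 36.1188 m/s.
a = μg = 0.89 × 9.8 = 8.722 m/s².
Reaction distance = 36.1188 × 1.2 = 43.343 m.
Braking distance needed to stop: v²/(2a) = 1304.568 / 17.444 = 74.786 m, so total needed = 43.343 + 74.786 = 118.129 m > 87 m — it cannot stop.
Distance remaining when braking begins: 87 − 43.343 = 43.657 m.
v² = v₀² − 2a·d = 1304.568 − 2 × 8.722 × 43.657 = 543.015 m²/s².
v = √543.015 = 23.303 m/s.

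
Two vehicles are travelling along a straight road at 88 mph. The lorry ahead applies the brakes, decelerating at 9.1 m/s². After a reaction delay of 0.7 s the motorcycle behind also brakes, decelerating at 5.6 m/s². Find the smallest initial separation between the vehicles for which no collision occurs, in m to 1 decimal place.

88 mph × 0.44704 = 39.3395 m/s.
Leader travels v²/(2a_L) = 1547.596 / 18.200 = 85.033 m before stopping.
Follower covers v·t_r = 39.3395 × 0.7 = 27.538 m while reacting, then v²/(2a_F) = 1547.596 / 11.200 = 138.178 m while braking, for a total of 27.538 + 138.178 = 165.716 m.
Since a_F ≤ a_L and the follower starts braking later, the follower is never slower than the leader, so the closest approach is when both have stopped.
Minimum gap = 165.716 − 85.033 = 80.683 m.

Minimum gap ≈ 80.7 m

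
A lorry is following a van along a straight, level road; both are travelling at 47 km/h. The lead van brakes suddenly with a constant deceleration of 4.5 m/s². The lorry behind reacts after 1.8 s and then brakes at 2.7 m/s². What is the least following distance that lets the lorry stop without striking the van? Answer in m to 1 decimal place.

47 km/h ÷ 3.6 = 13.0556 m/s.
Leader travels v²/(2a_L) = 170.449 / 9.000 = 18.939 m before stopping.
Follower covers v·t_r = 13.0556 × 1.8 = 23.500 m while reacting, then v²/(2a_F) = 170.449 / 5.400 = 31.565 m while braking, for a total of 23.500 + 31.565 = 55.065 m.
Since a_F ≤ a_L and the follower starts braking later, the follower is never slower than the leader, so the closest approach is when both have stopped.
Minimum gap = 55.065 − 18.939 = 36.126 m.

Minimum gap ≈ 36.1 m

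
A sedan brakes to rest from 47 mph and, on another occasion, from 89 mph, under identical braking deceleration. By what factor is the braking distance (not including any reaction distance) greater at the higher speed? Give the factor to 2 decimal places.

Braking distance d = v²/(2a), so with a fixed, d ∝ v².
Factor = (89/47)² = 1.8936² = 3.5857.

Factor ≈ 3.59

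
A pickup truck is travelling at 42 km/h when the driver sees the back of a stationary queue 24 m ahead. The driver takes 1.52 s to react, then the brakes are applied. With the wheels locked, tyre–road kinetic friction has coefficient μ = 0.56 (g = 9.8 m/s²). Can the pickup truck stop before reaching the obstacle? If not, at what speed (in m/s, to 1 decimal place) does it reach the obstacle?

No — it strikes the obstacle at 8.2 m/s

42 km/h ÷ 3.6 = 11.6667 m/s.
a = μg = 0.56 × 9.8 = 5.488 m/s².
Reaction distance = 11.6667 × 1.52 = 17.733 m.
Braking distance needed to stop: v²/(2a) = 136.112 / 10.976 = 12.401 m, so total needed = 17.733 + 12.401 = 30.134 m > 24 m — it cannot stop.
Distance remaining when braking begins: 24 − 17.733 = 6.267 m.
v² = v₀² − 2a·d = 136.112 − 2 × 5.488 × 6.267 = 67.325 m²/s².
v = √67.325 = 8.205 m/s.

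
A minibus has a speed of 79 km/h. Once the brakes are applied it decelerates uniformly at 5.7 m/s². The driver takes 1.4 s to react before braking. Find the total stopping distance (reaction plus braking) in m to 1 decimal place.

79 km/h ÷ 3.6 = 21.9444 m/s.
Reaction distance = v·t_r = 21.9444 × 1.4 = 30.722 m.
Braking distance = v²/(2a) = 21.9444² / (2 × 5.700) = 481.557 / 11.400 = 42.242 m.
Total = 30.722 + 42.242 = 72.964 m.

Total stopping distance ≈ 73.0 m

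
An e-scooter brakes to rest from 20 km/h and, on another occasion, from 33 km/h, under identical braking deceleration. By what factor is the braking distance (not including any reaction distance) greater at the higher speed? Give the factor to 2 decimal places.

Factor ≈ 2.72

Braking distance d = v²/(2a), so with a fixed, d ∝ v².
Factor = (33/20)² = 1.6500² = 2.7225.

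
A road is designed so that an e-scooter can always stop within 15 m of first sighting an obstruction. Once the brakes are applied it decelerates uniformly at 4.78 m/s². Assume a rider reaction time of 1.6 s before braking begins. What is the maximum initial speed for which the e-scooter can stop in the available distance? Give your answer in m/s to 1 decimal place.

Stopping distance: v·t_r + v²/(2a) = 15 with t_r = 1.6 s and a = 4.780 m/s².
So v² + 15.296 v − 143.40 = 0.
Positive root: v = −a·t_r + √((a·t_r)² + 2a·d) = −7.648 + √(58.492 + 143.40) = 6.5609 m/s.

Maximum speed ≈ 6.6 m/s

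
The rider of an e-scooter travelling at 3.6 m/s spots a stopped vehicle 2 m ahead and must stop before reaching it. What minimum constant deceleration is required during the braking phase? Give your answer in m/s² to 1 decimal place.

v² = 2a·d ⇒ a = v²/(2d) = 3.6000² / (2 × 2.000) = 12.960 / 4.000 = 3.2400 m/s².

Required deceleration ≈ 3.2 m/s²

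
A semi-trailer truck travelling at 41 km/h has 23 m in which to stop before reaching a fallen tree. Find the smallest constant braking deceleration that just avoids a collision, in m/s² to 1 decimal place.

Required deceleration ≈ 2.8 m/s²

41 km/h ÷ 3.6 = 11.3889 m/s.
v² = 2a·d ⇒ a = v²/(2d) = 11.3889² / (2 × 23.000) = 129.707 / 46.000 = 2.8197 m/s².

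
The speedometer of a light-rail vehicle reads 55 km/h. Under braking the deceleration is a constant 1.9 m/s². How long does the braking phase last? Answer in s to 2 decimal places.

55 km/h ÷ 3.6 = 15.2778 m/s.
Braking time = v/a = 15.2778 / 1.900 = 8.041 s.

Braking time ≈ 8.04 s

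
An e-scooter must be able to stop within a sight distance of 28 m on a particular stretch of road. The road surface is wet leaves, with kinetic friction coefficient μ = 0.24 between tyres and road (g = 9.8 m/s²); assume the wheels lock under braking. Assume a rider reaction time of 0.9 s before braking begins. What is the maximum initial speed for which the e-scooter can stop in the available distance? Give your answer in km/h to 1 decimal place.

a = μg = 0.24 × 9.8 = 2.352 m/s².
Stopping distance: v·t_r + v²/(2a) = 28 with t_r = 0.9 s and a = 2.352 m/s².
So v² + 4.234 v − 131.71 = 0.
Positive root: v = −a·t_r + √((a·t_r)² + 2a·d) = −2.117 + √(4.482 + 131.71) = 9.5531 m/s.
9.5531 m/s × 3.6 = 34.391 km/h.

Maximum speed ≈ 34.4 km/h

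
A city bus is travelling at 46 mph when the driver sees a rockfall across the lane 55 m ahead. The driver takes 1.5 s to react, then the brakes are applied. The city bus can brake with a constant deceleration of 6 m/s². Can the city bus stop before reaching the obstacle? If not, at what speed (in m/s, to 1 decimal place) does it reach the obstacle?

No — it strikes the obstacle at 11.5 m/s

46 mph × 0.44704 = 20.5638 m/s.
Reaction distance = 20.5638 × 1.5 = 30.846 m.
Braking distance needed to stop: v²/(2a) = 422.870 / 12.000 = 35.239 m, so total needed = 30.846 + 35.239 = 66.085 m > 55 m — it cannot stop.
Distance remaining when braking begins: 55 − 30.846 = 24.154 m.
v² = v₀² − 2a·d = 422.870 − 2 × 6.000 × 24.154 = 133.022 m²/s².
v = √133.022 = 11.534 m/s.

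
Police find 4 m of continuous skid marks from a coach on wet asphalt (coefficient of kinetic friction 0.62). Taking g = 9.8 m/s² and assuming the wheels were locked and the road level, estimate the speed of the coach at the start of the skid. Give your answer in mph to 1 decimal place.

Initial speed ≈ 15.6 mph

Deceleration a = μg = 0.62 × 9.8 = 6.076 m/s².
v = √(2a·d) = √(2 × 6.076 × 4) = √48.608 = 6.9719 m/s.
= 6.9719 ÷ 0.44704 = 15.596 mph.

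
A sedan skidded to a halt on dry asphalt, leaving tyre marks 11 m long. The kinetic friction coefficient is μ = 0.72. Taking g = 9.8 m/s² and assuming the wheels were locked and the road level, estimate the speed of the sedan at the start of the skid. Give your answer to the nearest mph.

Deceleration a = μg = 0.72 × 9.8 = 7.056 m/s².
v = √(2a·d) = √(2 × 7.056 × 11) = √155.232 = 12.4592 m/s.
= 12.4592 ÷ 0.44704 = 27.870 mph.

Initial speed ≈ 28 mph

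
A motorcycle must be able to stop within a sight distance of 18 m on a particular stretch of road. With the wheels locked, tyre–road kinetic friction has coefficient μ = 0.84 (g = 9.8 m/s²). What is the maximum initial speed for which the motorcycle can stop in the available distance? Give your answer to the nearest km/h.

Maximum speed ≈ 62 km/h

a = μg = 0.84 × 9.8 = 8.232 m/s².
v²/(2a) = d ⇒ v = √(2 × 8.232 × 18) = √296.35 = 17.2148 m/s.
17.2148 m/s × 3.6 = 61.973 km/h.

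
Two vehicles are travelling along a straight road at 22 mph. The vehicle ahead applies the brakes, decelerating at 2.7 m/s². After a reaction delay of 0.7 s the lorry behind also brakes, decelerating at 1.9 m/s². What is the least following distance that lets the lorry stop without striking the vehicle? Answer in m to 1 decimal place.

22 mph × 0.44704 = 9.8349 m/s.
Leader travels v²/(2a_L) = 96.725 / 5.400 = 17.912 m before stopping.
Follower covers v·t_r = 9.8349 × 0.7 = 6.884 m while reacting, then v²/(2a_F) = 96.725 / 3.800 = 25.454 m while braking, for a total of 6.884 + 25.454 = 32.338 m.
Since a_F ≤ a_L and the follower starts braking later, the follower is never slower than the leader, so the closest approach is when both have stopped.
Minimum gap = 32.338 − 17.912 = 14.426 m.

Minimum gap ≈ 14.4 m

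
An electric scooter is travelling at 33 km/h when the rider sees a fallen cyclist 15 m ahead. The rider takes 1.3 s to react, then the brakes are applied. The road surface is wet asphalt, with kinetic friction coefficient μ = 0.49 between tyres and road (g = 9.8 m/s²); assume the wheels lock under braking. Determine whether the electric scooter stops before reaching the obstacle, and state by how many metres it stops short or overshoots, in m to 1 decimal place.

33 km/h ÷ 3.6 = 9.1667 m/s.
a = μg = 0.49 × 9.8 = 4.802 m/s².
Reaction distance = 9.1667 × 1.3 = 11.917 m.
Braking distance = v²/(2a) = 84.028 / 9.604 = 8.749 m.
Total stopping distance = 11.917 + 8.749 = 20.666 m, vs 15 m available — it cannot stop in time and overshoots by 20.666 − 15 = 5.666 m.

No — it overshoots by 5.7 m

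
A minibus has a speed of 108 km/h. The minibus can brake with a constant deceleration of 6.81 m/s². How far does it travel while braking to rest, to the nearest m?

Braking distance ≈ 66 m

108 km/h ÷ 3.6 = 30.0000 m/s.
Braking distance = v²/(2a) = 30.0000² / (2 × 6.810) = 900.000 / 13.620 = 66.079 m.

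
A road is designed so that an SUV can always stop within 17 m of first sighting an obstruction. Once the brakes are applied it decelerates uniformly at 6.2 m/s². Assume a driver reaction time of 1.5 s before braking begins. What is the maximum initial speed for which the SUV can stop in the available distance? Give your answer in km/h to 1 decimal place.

Maximum speed ≈ 28.6 km/h

Stopping distance: v·t_r + v²/(2a) = 17 with t_r = 1.5 s and a = 6.200 m/s².
So v² + 18.600 v − 210.80 = 0.
Positive root: v = −a·t_r + √((a·t_r)² + 2a·d) = −9.300 + √(86.490 + 210.80) = 7.9421 m/s.
7.9421 m/s × 3.6 = 28.592 km/h.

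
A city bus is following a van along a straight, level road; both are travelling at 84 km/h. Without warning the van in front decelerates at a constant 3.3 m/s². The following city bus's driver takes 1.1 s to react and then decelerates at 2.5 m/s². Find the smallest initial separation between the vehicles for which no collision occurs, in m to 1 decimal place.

Minimum gap ≈ 52.1 m

84 km/h ÷ 3.6 = 23.3333 m/s.
Leader travels v²/(2a_L) = 544.443 / 6.600 = 82.491 m before stopping.
Follower covers v·t_r = 23.3333 × 1.1 = 25.667 m while reacting, then v²/(2a_F) = 544.443 / 5.000 = 108.889 m while braking, for a total of 25.667 + 108.889 = 134.556 m.
Since a_F ≤ a_L and the follower starts braking later, the follower is never slower than the leader, so the closest approach is when both have stopped.
Minimum gap = 134.556 − 82.491 = 52.065 m.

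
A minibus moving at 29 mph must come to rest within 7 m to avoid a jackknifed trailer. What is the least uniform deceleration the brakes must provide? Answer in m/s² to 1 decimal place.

29 mph × 0.44704 = 12.9642 m/s.
v² = 2a·d ⇒ a = v²/(2d) = 12.9642² / (2 × 7.000) = 168.070 / 14.000 = 12.0050 m/s².

Required deceleration ≈ 12.0 m/s²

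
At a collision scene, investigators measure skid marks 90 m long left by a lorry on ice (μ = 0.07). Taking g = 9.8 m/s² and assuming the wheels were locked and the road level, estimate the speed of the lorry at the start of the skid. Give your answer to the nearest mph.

Initial speed ≈ 25 mph

Deceleration a = μg = 0.07 × 9.8 = 0.686 m/s².
v = √(2a·d) = √(2 × 0.686 × 90) = √123.480 = 11.1122 m/s.
= 11.1122 ÷ 0.44704 = 24.857 mph.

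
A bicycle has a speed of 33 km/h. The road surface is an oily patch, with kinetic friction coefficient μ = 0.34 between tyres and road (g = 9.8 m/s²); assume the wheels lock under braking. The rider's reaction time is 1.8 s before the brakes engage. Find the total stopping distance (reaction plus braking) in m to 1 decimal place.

Total stopping distance ≈ 29.1 m

33 km/h ÷ 3.6 = 9.1667 m/s.
a = μg = 0.34 × 9.8 = 3.332 m/s².
Reaction distance = v·t_r = 9.1667 × 1.8 = 16.500 m.
Braking distance = v²/(2a) = 9.1667² / (2 × 3.332) = 84.028 / 6.664 = 12.609 m.
Total = 16.500 + 12.609 = 29.109 m.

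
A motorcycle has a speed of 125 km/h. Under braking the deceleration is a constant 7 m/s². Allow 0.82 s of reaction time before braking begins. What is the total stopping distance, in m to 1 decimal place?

125 km/h ÷ 3.6 = 34.7222 m/s.
Reaction distance = v·t_r = 34.7222 × 0.82 = 28.472 m.
Braking distance = v²/(2a) = 34.7222² / (2 × 7.000) = 1205.631 / 14.000 = 86.117 m.
Total = 28.472 + 86.117 = 114.589 m.

Total stopping distance ≈ 114.6 m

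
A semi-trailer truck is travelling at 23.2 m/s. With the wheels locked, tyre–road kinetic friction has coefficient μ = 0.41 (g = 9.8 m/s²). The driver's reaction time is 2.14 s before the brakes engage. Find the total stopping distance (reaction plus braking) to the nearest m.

Total stopping distance ≈ 117 m

a = μg = 0.41 × 9.8 = 4.018 m/s².
Reaction distance = v·t_r = 23.2000 × 2.14 = 49.648 m.
Braking distance = v²/(2a) = 23.2000² / (2 × 4.018) = 538.240 / 8.036 = 66.979 m.
Total = 49.648 + 66.979 = 116.627 m.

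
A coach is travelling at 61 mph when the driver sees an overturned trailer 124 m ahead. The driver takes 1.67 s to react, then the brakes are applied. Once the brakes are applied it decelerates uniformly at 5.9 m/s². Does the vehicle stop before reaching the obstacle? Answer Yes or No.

Yes

61 mph × 0.44704 = 27.2694 m/s.
Reaction distance = 27.2694 × 1.67 = 45.540 m.
Braking distance = v²/(2a) = 743.620 / 11.800 = 63.019 m.
Total stopping distance = 45.540 + 63.019 = 108.559 m, vs 124 m available — it stops with 124 − 108.559 = 15.441 m to spare.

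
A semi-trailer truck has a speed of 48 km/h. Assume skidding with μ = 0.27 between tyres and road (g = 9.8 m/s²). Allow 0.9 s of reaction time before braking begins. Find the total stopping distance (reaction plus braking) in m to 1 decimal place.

Total stopping distance ≈ 45.6 m

48 km/h ÷ 3.6 = 13.3333 m/s.
a = μg = 0.27 × 9.8 = 2.646 m/s².
Reaction distance = v·t_r = 13.3333 × 0.9 = 12.000 m.
Braking distance = v²/(2a) = 13.3333² / (2 × 2.646) = 177.777 / 5.292 = 33.594 m.
Total = 12.000 + 33.594 = 45.594 m.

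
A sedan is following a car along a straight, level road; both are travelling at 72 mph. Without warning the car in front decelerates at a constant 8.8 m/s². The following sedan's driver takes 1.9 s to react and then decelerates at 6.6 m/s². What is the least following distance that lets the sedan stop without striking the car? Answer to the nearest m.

Minimum gap ≈ 81 m

72 mph × 0.44704 = 32.1869 m/s.
Leader travels v²/(2a_L) = 1035.997 / 17.600 = 58.863 m before stopping.
Follower covers v·t_r = 32.1869 × 1.9 = 61.155 m while reacting, then v²/(2a_F) = 1035.997 / 13.200 = 78.485 m while braking, for a total of 61.155 + 78.485 = 139.640 m.
Since a_F ≤ a_L and the follower starts braking later, the follower is never slower than the leader, so the closest approach is when both have stopped.
Minimum gap = 139.640 − 58.863 = 80.777 m.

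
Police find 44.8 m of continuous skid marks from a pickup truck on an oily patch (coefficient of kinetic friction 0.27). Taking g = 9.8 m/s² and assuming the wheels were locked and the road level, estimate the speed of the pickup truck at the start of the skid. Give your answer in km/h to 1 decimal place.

Initial speed ≈ 55.4 km/h

Deceleration a = μg = 0.27 × 9.8 = 2.646 m/s².
v = √(2a·d) = √(2 × 2.646 × 44.8) = √237.082 = 15.3975 m/s.
= 15.3975 × 3.6 = 55.431 km/h.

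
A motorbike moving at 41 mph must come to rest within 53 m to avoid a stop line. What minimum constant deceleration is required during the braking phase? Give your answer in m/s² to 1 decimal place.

41 mph × 0.44704 = 18.3286 m/s.
v² = 2a·d ⇒ a = v²/(2d) = 18.3286² / (2 × 53.000) = 335.938 / 106.000 = 3.1692 m/s².

Required deceleration ≈ 3.2 m/s²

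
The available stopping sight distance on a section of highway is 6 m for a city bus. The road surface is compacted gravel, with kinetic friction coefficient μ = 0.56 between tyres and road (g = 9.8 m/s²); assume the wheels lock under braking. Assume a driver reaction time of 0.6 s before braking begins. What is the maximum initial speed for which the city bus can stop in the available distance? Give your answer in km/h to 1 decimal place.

a = μg = 0.56 × 9.8 = 5.488 m/s².
Stopping distance: v·t_r + v²/(2a) = 6 with t_r = 0.6 s and a = 5.488 m/s².
So v² + 6.586 v − 65.86 = 0.
Positive root: v = −a·t_r + √((a·t_r)² + 2a·d) = −3.293 + √(10.844 + 65.86) = 5.4651 m/s.
5.4651 m/s × 3.6 = 19.674 km/h.

Maximum speed ≈ 19.7 km/h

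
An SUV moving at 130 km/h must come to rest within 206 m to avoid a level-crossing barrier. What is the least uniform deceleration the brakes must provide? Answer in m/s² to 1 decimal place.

130 km/h ÷ 3.6 = 36.1111 m/s.
v² = 2a·d ⇒ a = v²/(2d) = 36.1111² / (2 × 206.000) = 1304.012 / 412.000 = 3.1651 m/s².

Required deceleration ≈ 3.2 m/s²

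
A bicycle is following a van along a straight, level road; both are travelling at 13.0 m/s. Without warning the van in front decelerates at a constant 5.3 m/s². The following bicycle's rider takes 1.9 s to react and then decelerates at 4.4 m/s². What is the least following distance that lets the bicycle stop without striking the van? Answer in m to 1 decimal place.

Minimum gap ≈ 28.0 m

Leader travels v²/(2a_L) = 169.000 / 10.600 = 15.943 m before stopping.
Follower covers v·t_r = 13.0000 × 1.9 = 24.700 m while reacting, then v²/(2a_F) = 169.000 / 8.800 = 19.205 m while braking, for a total of 24.700 + 19.205 = 43.905 m.
Since a_F ≤ a_L and the follower starts braking later, the follower is never slower than the leader, so the closest approach is when both have stopped.
Minimum gap = 43.905 − 15.943 = 27.962 m.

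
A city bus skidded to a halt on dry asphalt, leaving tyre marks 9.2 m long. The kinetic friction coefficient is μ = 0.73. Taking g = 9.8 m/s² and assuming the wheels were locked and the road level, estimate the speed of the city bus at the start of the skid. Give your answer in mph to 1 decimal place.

Initial speed ≈ 25.7 mph

Deceleration a = μg = 0.73 × 9.8 = 7.154 m/s².
v = √(2a·d) = √(2 × 7.154 × 9.2) = √131.634 = 11.4732 m/s.
= 11.4732 ÷ 0.44704 = 25.665 mph.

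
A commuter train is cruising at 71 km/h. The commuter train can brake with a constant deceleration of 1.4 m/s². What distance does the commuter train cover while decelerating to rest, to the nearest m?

71 km/h ÷ 3.6 = 19.7222 m/s.
Braking distance = v²/(2a) = 19.7222² / (2 × 1.400) = 388.965 / 2.800 = 138.916 m.

Braking distance ≈ 139 m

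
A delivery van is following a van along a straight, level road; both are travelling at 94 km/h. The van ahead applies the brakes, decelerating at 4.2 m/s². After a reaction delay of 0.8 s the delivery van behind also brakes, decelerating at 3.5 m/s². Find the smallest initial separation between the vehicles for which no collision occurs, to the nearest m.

Minimum gap ≈ 37 m

94 km/h ÷ 3.6 = 26.1111 m/s.
Leader travels v²/(2a_L) = 681.790 / 8.400 = 81.165 m before stopping.
Follower covers v·t_r = 26.1111 × 0.8 = 20.889 m while reacting, then v²/(2a_F) = 681.790 / 7.000 = 97.399 m while braking, for a total of 20.889 + 97.399 = 118.288 m.
Since a_F ≤ a_L and the follower starts braking later, the follower is never slower than the leader, so the closest approach is when both have stopped.
Minimum gap = 118.288 − 81.165 = 37.123 m.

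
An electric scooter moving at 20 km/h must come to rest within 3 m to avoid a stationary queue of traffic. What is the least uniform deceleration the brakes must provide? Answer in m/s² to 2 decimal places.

20 km/h ÷ 3.6 = 5.5556 m/s.
v² = 2a·d ⇒ a = v²/(2d) = 5.5556² / (2 × 3.000) = 30.865 / 6.000 = 5.1442 m/s².

Required deceleration ≈ 5.14 m/s²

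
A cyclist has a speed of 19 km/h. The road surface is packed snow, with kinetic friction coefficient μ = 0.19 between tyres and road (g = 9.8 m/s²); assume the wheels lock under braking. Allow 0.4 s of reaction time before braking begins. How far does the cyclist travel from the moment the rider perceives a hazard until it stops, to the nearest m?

19 km/h ÷ 3.6 = 5.2778 m/s.
a = μg = 0.19 × 9.8 = 1.862 m/s².
Reaction distance = v·t_r = 5.2778 × 0.4 = 2.111 m.
Braking distance = v²/(2a) = 5.2778² / (2 × 1.862) = 27.855 / 3.724 = 7.480 m.
Total = 2.111 + 7.480 = 9.591 m.

Total stopping distance ≈ 10 m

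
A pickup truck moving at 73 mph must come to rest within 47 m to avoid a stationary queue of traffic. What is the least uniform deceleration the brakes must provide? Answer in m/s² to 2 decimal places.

73 mph × 0.44704 = 32.6339 m/s.
v² = 2a·d ⇒ a = v²/(2d) = 32.6339² / (2 × 47.000) = 1064.971 / 94.000 = 11.3295 m/s².

Required deceleration ≈ 11.33 m/s²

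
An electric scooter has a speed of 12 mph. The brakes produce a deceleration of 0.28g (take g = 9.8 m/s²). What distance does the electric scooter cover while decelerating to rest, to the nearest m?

12 mph × 0.44704 = 5.3645 m/s.
a = 0.28 × 9.8 = 2.744 m/s².
Braking distance = v²/(2a) = 5.3645² / (2 × 2.744) = 28.778 / 5.488 = 5.244 m.

Braking distance ≈ 5 m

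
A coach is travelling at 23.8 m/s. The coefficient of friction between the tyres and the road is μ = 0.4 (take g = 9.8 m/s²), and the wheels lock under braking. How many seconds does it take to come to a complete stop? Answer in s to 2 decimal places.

Braking time ≈ 6.07 s

a = μg = 0.4 × 9.8 = 3.920 m/s².
Braking time = v/a = 23.8000 / 3.920 = 6.071 s.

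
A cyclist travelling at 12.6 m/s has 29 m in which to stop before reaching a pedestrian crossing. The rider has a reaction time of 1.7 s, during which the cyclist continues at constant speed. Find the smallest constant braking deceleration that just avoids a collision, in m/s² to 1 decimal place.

Required deceleration ≈ 10.5 m/s²

Distance covered during reaction = 12.6000 × 1.7 = 21.420 m.
Distance available for braking: 29 − 21.420 = 7.580 m.
v² = 2a·d ⇒ a = v²/(2d) = 12.6000² / (2 × 7.580) = 158.760 / 15.160 = 10.4723 m/s².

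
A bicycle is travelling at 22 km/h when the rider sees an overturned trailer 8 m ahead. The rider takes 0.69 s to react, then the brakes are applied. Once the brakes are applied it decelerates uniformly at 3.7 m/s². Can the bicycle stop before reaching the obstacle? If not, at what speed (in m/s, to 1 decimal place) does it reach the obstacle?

22 km/h ÷ 3.6 = 6.1111 m/s.
Reaction distance = 6.1111 × 0.69 = 4.217 m.
Braking distance needed to stop: v²/(2a) = 37.346 / 7.400 = 5.047 m, so total needed = 4.217 + 5.047 = 9.264 m > 8 m — it cannot stop.
Distance remaining when braking begins: 8 − 4.217 = 3.783 m.
v² = v₀² − 2a·d = 37.346 − 2 × 3.700 × 3.783 = 9.352 m²/s².
v = √9.352 = 3.058 m/s.

No — it strikes the obstacle at 3.1 m/s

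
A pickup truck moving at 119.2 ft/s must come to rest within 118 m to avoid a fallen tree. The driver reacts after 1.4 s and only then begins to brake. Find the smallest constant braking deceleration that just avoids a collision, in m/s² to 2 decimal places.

119.2 ft/s × 0.3048 = 36.3322 m/s.
Distance covered during reaction = 36.3322 × 1.4 = 50.865 m.
Distance available for braking: 118 − 50.865 = 67.135 m.
v² = 2a·d ⇒ a = v²/(2d) = 36.3322² / (2 × 67.135) = 1320.029 / 134.270 = 9.8312 m/s².

Required deceleration ≈ 9.83 m/s²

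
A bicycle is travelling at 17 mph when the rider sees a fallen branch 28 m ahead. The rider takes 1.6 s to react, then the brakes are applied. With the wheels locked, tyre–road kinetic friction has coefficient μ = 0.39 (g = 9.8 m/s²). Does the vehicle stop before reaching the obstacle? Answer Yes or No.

17 mph × 0.44704 = 7.5997 m/s.
a = μg = 0.39 × 9.8 = 3.822 m/s².
Reaction distance = 7.5997 × 1.6 = 12.160 m.
Braking distance = v²/(2a) = 57.755 / 7.644 = 7.556 m.
Total stopping distance = 12.160 + 7.556 = 19.716 m, vs 28 m available — it stops with 28 − 19.716 = 8.284 m to spare.

Yes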